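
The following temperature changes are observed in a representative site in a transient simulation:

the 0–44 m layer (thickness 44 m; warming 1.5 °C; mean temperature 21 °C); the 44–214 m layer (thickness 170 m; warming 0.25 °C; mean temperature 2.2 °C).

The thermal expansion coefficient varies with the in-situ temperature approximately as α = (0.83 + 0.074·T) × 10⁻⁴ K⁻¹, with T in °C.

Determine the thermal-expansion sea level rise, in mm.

Layer 1: α = (0.83 + 0.074×21)×10⁻⁴ = 2.384×10⁻⁴ K⁻¹
Layer 2: α = (0.83 + 0.074×2.2)×10⁻⁴ = 0.9928×10⁻⁴ K⁻¹
Layer 1: 1.5 × 2.384×10⁻⁴ × 44 = 0.0157344 m
44–214 m: 0.25 × 0.9928×10⁻⁴ × 170 = 0.0042194 m
Δh = 0.0157344 + 0.0042194 = 0.0199538 m ≈ 20.0 mm

20.0 mm of thermosteric rise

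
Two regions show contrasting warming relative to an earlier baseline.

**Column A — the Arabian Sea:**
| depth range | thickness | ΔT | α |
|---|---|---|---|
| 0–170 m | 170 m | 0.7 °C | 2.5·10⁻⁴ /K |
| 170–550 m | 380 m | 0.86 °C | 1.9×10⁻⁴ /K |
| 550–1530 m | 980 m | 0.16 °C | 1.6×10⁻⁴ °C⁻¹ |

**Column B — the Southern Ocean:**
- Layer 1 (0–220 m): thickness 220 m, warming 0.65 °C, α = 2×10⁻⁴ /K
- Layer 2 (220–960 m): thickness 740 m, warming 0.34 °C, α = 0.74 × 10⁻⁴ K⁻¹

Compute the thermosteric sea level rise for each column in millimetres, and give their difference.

A Layer 1: 2.5×10⁻⁴ × 170 × 0.7 = 0.02975 m
A 380 × 0.86 × 1.9×10⁻⁴ = 0.062092 m
A 550–1530 m: 1.6×10⁻⁴ × 0.16 × 980 = 0.025088 m
A total: 0.11693 m
B Layer 1: 0.65 × 2×10⁻⁴ × 220 = 0.02860 m
B Layer 2: 740 × 0.74×10⁻⁴ × 0.34 = 0.0186184 m
B total: 0.0472184 m
Difference: 0.11693 − 0.0472184 = 0.0697116 m

A: 117 mm; B: 47.2 mm; difference 69.7 mm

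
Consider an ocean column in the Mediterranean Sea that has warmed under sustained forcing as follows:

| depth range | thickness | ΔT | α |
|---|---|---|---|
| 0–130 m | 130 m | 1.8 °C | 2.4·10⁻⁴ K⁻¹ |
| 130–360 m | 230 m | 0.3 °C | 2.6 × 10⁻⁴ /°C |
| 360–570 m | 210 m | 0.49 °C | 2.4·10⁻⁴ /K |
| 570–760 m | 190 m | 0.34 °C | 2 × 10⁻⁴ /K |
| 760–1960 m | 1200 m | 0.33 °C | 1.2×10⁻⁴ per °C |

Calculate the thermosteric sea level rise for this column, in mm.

0–130 m: 130 × 2.4×10⁻⁴ × 1.8 = 0.05616 m
Layer 2: 0.3 × 2.6×10⁻⁴ × 230 = 0.01794 m
Layer 3: 0.49 × 210 × 2.4×10⁻⁴ = 0.024696 m
570–760 m: 0.34 × 190 × 2×10⁻⁴ = 0.01292 m
760–1960 m: 0.33 × 1200 × 1.2×10⁻⁴ = 0.04752 m
Δh = 0.05616 + 0.01794 + 0.024696 + 0.01292 + 0.04752 = 0.159236 m ≈ 159 mm

Δh = 159 mm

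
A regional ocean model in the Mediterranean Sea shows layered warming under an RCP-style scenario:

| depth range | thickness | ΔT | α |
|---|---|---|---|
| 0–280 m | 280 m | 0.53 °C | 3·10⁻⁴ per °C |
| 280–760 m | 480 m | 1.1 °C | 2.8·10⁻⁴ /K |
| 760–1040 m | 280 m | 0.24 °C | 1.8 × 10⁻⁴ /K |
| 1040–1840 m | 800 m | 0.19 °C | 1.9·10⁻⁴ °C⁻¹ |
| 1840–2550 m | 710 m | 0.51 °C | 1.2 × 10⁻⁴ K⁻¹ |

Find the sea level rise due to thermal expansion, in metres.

Layer 1: 3×10⁻⁴ × 280 × 0.53 = 0.04452 m
Layer 2: 480 × 2.8×10⁻⁴ × 1.1 = 0.14784 m
Layer 3: 280 × 0.24 × 1.8×10⁻⁴ = 0.012096 m
Layer 4: 800 × 0.19 × 1.9×10⁻⁴ = 0.02888 m
Layer 5: 0.51 × 1.2×10⁻⁴ × 710 = 0.043452 m
Δh = 0.04452 + 0.14784 + 0.012096 + 0.02888 + 0.043452 = 0.276788 m ≈ 0.277 m

Δh = 0.277 m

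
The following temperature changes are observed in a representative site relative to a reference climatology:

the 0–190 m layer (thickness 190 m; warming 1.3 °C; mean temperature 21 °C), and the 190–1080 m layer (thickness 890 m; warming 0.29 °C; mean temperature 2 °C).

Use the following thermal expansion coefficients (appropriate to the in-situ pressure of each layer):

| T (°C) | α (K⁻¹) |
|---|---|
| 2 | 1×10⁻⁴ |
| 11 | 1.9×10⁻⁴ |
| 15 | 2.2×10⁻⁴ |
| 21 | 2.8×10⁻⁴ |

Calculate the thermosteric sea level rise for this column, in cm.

9.50 cm of thermosteric rise

Layer 1 at 21 °C → α = 2.8×10⁻⁴ K⁻¹
Layer 2 at 2 °C → α = 1×10⁻⁴ K⁻¹
190 × 2.8×10⁻⁴ × 1.3 = 0.06916 m
890 × 0.29 × 1×10⁻⁴ = 0.02581 m
Δh = 0.06916 + 0.02581 = 0.09497 m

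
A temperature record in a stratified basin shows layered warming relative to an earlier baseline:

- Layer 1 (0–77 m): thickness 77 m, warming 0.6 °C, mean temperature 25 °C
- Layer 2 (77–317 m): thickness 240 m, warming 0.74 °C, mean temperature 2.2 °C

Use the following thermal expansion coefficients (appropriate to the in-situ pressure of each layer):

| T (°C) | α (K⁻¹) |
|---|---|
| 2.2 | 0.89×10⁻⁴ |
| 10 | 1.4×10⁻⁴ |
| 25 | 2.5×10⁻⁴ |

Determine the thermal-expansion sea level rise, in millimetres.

Layer 1 at 25 °C → α = 2.5×10⁻⁴ K⁻¹
Layer 2 at 2.2 °C → α = 0.89×10⁻⁴ K⁻¹
Layer 1: 2.5×10⁻⁴ × 77 × 0.6 = 0.01155 m
77–317 m: 0.74 × 0.89×10⁻⁴ × 240 = 0.0158064 m
Δh = 0.01155 + 0.0158064 = 0.0273564 m

about 27.4 mm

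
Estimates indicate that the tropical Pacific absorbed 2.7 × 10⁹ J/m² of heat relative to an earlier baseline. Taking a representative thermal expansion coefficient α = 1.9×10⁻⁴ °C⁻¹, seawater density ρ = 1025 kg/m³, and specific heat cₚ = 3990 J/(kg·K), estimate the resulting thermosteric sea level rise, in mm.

Δh ≈ 130 mm

Δh = αQ/(ρcₚ) = 1.9×10⁻⁴ × 2.7×10⁹ / (1025 × 3990) ≈ 0.12544 m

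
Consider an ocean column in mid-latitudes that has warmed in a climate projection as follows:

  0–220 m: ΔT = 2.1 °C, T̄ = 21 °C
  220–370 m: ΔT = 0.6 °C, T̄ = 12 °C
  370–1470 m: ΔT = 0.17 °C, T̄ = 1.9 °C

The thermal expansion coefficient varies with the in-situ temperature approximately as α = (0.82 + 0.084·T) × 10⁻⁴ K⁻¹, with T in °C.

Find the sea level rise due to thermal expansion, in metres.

Layer 1: α = (0.82 + 0.084×21)×10⁻⁴ = 2.584×10⁻⁴ K⁻¹
Layer 2: α = (0.82 + 0.084×12)×10⁻⁴ = 1.828×10⁻⁴ K⁻¹
Layer 3: α = (0.82 + 0.084×1.9)×10⁻⁴ = 0.9796×10⁻⁴ K⁻¹
0–220 m: 2.584×10⁻⁴ × 2.1 × 220 = 0.1193808 m
Layer 2: 0.6 × 150 × 1.828×10⁻⁴ = 0.016452 m
1100 × 0.17 × 0.9796×10⁻⁴ = 0.01831852 m
Δh = 0.1193808 + 0.016452 + 0.01831852 = 0.15415132 m

0.154 m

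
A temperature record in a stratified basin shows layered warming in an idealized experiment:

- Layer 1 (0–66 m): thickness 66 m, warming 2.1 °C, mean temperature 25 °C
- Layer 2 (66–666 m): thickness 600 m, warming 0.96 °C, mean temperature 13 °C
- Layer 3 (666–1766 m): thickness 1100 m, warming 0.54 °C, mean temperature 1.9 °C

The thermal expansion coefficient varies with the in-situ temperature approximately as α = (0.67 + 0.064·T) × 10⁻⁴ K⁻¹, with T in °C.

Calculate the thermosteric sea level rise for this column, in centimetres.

about 16.5 cm

Layer 1: α = (0.67 + 0.064×25)×10⁻⁴ = 2.27×10⁻⁴ K⁻¹
Layer 2: α = (0.67 + 0.064×13)×10⁻⁴ = 1.502×10⁻⁴ K⁻¹
Layer 3: α = (0.67 + 0.064×1.9)×10⁻⁴ = 0.7916×10⁻⁴ K⁻¹
2.1 × 66 × 2.27×10⁻⁴ = 0.0314622 m
66–666 m: 600 × 0.96 × 1.502×10⁻⁴ = 0.0865152 m
666–1766 m: 0.54 × 1100 × 0.7916×10⁻⁴ = 0.04702104 m
Δh = 0.0314622 + 0.0865152 + 0.04702104 = 0.16499844 m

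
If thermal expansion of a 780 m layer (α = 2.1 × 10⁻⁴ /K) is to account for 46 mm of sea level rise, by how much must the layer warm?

0.281 °C

ΔT = Δh/(αH) = 0.046 / (2.1×10⁻⁴ × 780) ≈ 0.2808 °C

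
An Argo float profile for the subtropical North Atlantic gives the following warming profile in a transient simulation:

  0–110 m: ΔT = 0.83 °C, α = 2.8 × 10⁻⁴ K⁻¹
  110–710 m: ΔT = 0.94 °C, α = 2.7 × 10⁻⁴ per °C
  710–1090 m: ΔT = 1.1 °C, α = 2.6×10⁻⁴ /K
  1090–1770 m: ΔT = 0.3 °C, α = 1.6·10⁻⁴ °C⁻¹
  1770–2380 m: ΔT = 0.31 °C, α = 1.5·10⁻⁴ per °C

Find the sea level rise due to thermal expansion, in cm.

34.8 cm

0.83 × 110 × 2.8×10⁻⁴ = 0.025564 m
110–710 m: 0.94 × 600 × 2.7×10⁻⁴ = 0.15228 m
380 × 2.6×10⁻⁴ × 1.1 = 0.10868 m
1090–1770 m: 680 × 1.6×10⁻⁴ × 0.3 = 0.03264 m
1770–2380 m: 1.5×10⁻⁴ × 0.31 × 610 = 0.028365 m
Δh = 0.025564 + 0.15228 + 0.10868 + 0.03264 + 0.028365 = 0.347529 m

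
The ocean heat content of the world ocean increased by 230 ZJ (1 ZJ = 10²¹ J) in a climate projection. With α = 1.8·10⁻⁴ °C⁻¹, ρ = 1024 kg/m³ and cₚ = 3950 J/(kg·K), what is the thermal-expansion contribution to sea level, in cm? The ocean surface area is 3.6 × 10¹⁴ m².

Per unit area: Q = 230×10²¹ / (3.6×10¹⁴) ≈ 6.389×10⁸ J/m²
Δh = αQ/(ρcₚ) = 1.8×10⁻⁴ × 6.389×10⁸ / (1024 × 3950) ≈ 0.028432 m

Δh = 2.8 cm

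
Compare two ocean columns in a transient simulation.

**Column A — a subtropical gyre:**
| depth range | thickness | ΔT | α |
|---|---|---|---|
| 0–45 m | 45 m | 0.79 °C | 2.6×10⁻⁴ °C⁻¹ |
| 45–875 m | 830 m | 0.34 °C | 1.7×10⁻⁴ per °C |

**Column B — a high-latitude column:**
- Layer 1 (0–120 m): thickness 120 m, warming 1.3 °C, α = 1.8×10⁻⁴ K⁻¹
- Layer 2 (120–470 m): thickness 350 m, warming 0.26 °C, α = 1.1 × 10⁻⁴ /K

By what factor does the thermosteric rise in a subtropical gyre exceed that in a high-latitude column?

A Layer 1: 45 × 2.6×10⁻⁴ × 0.79 = 0.009243 m
A 830 × 0.34 × 1.7×10⁻⁴ = 0.047974 m
A total: 0.057217 m
B Layer 1: 1.3 × 1.8×10⁻⁴ × 120 = 0.02808 m
B 120–470 m: 350 × 0.26 × 1.1×10⁻⁴ = 0.01001 m
B total: 0.03809 m
Ratio: 0.057217 / 0.03809 ≈ 1.502

1.5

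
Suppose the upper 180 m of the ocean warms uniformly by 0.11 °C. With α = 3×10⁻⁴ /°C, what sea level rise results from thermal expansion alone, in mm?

Δh = αΔT·H = 3×10⁻⁴ × 0.11 × 180 = 0.00594 m

Δh = 5.9 mm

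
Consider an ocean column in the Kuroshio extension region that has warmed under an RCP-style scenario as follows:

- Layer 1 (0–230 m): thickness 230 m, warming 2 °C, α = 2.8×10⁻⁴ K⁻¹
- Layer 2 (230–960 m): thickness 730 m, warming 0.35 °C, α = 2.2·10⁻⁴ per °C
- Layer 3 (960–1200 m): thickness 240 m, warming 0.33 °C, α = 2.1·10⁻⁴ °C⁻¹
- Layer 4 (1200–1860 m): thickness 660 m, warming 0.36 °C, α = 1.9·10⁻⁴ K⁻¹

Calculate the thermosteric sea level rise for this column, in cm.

Δh ≈ 24.7 cm

0–230 m: 2 × 2.8×10⁻⁴ × 230 = 0.12880 m
0.35 × 730 × 2.2×10⁻⁴ = 0.05621 m
Layer 3: 240 × 2.1×10⁻⁴ × 0.33 = 0.016632 m
1200–1860 m: 660 × 0.36 × 1.9×10⁻⁴ = 0.045144 m
Δh = 0.12880 + 0.05621 + 0.016632 + 0.045144 = 0.246786 m ≈ 24.7 cm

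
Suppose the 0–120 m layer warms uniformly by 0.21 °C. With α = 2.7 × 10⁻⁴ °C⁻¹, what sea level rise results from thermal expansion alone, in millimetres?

6.8 mm

Δh = αΔT·H = 2.7×10⁻⁴ × 0.21 × 120 = 0.006804 m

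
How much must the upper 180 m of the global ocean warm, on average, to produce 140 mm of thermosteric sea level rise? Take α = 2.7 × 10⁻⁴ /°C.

ΔT ≈ 2.88 °C

ΔT = Δh/(αH) = 0.14 / (2.7×10⁻⁴ × 180) ≈ 2.881 °C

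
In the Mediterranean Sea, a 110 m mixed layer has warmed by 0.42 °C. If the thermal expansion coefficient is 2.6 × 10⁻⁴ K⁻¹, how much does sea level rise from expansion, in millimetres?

about 12.0 mm

Δh = αΔT·H = 2.6×10⁻⁴ × 0.42 × 110 = 0.012012 m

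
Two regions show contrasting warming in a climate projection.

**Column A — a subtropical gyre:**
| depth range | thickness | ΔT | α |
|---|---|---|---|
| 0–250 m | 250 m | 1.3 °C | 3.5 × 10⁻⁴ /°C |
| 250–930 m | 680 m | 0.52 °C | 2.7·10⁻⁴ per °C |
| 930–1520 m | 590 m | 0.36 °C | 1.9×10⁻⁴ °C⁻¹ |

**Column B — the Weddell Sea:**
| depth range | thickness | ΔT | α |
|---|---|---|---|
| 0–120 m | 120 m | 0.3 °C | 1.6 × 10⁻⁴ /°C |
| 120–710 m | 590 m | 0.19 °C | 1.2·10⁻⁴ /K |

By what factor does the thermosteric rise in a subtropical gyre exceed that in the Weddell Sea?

≈ 13×

A 0–250 m: 1.3 × 250 × 3.5×10⁻⁴ = 0.11375 m
A 2.7×10⁻⁴ × 0.52 × 680 = 0.095472 m
A 0.36 × 1.9×10⁻⁴ × 590 = 0.040356 m
A total: 0.249578 m
B 1.6×10⁻⁴ × 120 × 0.3 = 0.00576 m
B Layer 2: 590 × 1.2×10⁻⁴ × 0.19 = 0.013452 m
B total: 0.019212 m
Ratio: 0.249578 / 0.019212 ≈ 12.99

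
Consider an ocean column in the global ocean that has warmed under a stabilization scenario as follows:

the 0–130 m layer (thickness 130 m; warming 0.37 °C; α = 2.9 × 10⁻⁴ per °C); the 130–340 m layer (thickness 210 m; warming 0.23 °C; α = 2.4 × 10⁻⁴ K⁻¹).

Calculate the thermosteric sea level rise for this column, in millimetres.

0–130 m: 0.37 × 2.9×10⁻⁴ × 130 = 0.013949 m
0.23 × 210 × 2.4×10⁻⁴ = 0.011592 m
Δh = 0.013949 + 0.011592 = 0.025541 m

25.5 mm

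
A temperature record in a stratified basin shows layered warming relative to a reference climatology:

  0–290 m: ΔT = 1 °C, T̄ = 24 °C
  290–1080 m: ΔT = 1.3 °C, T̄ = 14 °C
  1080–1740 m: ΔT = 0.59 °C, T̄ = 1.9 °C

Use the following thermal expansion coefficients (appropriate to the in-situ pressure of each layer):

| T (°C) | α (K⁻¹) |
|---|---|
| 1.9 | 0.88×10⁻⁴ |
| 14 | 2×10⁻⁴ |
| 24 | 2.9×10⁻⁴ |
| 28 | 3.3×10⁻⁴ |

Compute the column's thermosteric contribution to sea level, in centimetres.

32.4 cm of thermosteric rise

Layer 1 at 24 °C → α = 2.9×10⁻⁴ K⁻¹
Layer 2 at 14 °C → α = 2×10⁻⁴ K⁻¹
Layer 3 at 1.9 °C → α = 0.88×10⁻⁴ K⁻¹
2.9×10⁻⁴ × 1 × 290 = 0.08410 m
1.3 × 2×10⁻⁴ × 790 = 0.20540 m
1080–1740 m: 0.88×10⁻⁴ × 660 × 0.59 = 0.0342672 m
Δh = 0.08410 + 0.20540 + 0.0342672 = 0.3237672 m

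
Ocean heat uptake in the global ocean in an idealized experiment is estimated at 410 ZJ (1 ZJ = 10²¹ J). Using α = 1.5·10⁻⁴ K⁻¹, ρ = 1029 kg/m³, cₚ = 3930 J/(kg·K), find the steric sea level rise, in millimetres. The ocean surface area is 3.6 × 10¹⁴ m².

Per unit area: Q = 410×10²¹ / (3.6×10¹⁴) ≈ 1.139×10⁹ J/m²
Δh = αQ/(ρcₚ) = 1.5×10⁻⁴ × 1.139×10⁹ / (1029 × 3930) ≈ 0.042248 m

Δh = 42.2 mm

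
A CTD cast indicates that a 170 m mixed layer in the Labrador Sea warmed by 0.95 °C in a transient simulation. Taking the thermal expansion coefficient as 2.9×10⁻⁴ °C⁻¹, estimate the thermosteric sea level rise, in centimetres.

Δh = αΔT·H = 2.9×10⁻⁴ × 0.95 × 170 = 0.046835 m

4.7 cm of thermosteric rise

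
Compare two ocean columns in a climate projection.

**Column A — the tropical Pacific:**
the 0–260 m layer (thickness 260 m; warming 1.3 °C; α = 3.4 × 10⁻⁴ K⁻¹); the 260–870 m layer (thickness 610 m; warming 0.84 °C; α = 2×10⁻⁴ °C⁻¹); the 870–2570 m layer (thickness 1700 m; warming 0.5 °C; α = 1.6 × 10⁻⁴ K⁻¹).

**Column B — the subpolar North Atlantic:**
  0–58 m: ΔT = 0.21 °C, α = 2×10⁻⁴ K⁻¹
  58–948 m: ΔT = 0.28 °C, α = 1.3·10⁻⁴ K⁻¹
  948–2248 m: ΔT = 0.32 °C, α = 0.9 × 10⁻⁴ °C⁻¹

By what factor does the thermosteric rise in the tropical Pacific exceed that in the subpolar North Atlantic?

A 0–260 m: 1.3 × 260 × 3.4×10⁻⁴ = 0.11492 m
A 0.84 × 610 × 2×10⁻⁴ = 0.10248 m
A Layer 3: 1.6×10⁻⁴ × 1700 × 0.5 = 0.13600 m
A total: 0.35340 m
B 0–58 m: 0.21 × 58 × 2×10⁻⁴ = 0.002436 m
B Layer 2: 890 × 0.28 × 1.3×10⁻⁴ = 0.032396 m
B Layer 3: 1300 × 0.9×10⁻⁴ × 0.32 = 0.03744 m
B total: 0.072272 m
Ratio: 0.35340 / 0.072272 ≈ 4.890

a factor of 4.89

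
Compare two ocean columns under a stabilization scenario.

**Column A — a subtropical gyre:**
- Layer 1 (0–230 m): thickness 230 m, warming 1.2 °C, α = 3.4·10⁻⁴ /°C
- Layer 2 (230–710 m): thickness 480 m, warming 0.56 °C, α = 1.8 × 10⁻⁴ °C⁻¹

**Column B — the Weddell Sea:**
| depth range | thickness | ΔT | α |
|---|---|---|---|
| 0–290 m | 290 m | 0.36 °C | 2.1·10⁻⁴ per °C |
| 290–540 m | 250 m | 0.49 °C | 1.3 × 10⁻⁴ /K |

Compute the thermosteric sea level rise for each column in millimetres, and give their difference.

A 230 × 1.2 × 3.4×10⁻⁴ = 0.09384 m
A Layer 2: 0.56 × 480 × 1.8×10⁻⁴ = 0.048384 m
A total: 0.142224 m
B 2.1×10⁻⁴ × 0.36 × 290 = 0.021924 m
B Layer 2: 250 × 1.3×10⁻⁴ × 0.49 = 0.015925 m
B total: 0.037849 m
Difference: 0.142224 − 0.037849 = 0.104375 m

A: 140 mm; B: 38 mm; difference 100 mm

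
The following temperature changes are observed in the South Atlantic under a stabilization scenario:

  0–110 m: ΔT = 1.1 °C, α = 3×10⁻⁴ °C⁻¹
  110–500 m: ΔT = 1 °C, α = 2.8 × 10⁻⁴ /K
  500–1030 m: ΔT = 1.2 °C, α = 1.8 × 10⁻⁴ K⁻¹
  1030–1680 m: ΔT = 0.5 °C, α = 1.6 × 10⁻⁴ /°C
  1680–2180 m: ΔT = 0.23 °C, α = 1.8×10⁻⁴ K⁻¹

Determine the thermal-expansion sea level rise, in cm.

about 33 cm

3×10⁻⁴ × 110 × 1.1 = 0.03630 m
Layer 2: 2.8×10⁻⁴ × 1 × 390 = 0.10920 m
Layer 3: 1.8×10⁻⁴ × 1.2 × 530 = 0.11448 m
0.5 × 650 × 1.6×10⁻⁴ = 0.05200 m
Layer 5: 1.8×10⁻⁴ × 500 × 0.23 = 0.02070 m
Δh = 0.03630 + 0.10920 + 0.11448 + 0.05200 + 0.02070 = 0.33268 m ≈ 33 cm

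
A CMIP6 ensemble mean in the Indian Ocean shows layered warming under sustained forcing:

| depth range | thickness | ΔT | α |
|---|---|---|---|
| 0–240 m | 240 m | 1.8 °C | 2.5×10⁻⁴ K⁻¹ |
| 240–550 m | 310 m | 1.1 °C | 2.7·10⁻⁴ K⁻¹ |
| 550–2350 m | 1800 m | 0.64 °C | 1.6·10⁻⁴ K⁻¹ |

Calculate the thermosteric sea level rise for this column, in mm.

Layer 1: 1.8 × 240 × 2.5×10⁻⁴ = 0.10800 m
240–550 m: 1.1 × 310 × 2.7×10⁻⁴ = 0.09207 m
550–2350 m: 1.6×10⁻⁴ × 0.64 × 1800 = 0.18432 m
Δh = 0.10800 + 0.09207 + 0.18432 = 0.38439 m ≈ 384 mm

Δh ≈ 384 mm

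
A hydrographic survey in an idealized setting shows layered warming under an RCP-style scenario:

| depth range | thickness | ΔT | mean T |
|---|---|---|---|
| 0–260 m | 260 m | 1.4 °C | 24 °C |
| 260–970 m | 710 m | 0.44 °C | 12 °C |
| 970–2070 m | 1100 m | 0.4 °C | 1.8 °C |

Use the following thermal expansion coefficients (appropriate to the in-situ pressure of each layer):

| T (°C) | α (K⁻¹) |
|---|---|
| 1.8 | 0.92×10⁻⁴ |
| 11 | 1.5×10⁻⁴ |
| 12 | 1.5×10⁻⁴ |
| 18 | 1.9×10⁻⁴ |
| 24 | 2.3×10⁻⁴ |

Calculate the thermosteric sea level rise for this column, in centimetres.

Layer 1 at 24 °C → α = 2.3×10⁻⁴ K⁻¹
Layer 2 at 12 °C → α = 1.5×10⁻⁴ K⁻¹
Layer 3 at 1.8 °C → α = 0.92×10⁻⁴ K⁻¹
2.3×10⁻⁴ × 260 × 1.4 = 0.08372 m
Layer 2: 710 × 1.5×10⁻⁴ × 0.44 = 0.04686 m
1100 × 0.4 × 0.92×10⁻⁴ = 0.04048 m
Δh = 0.08372 + 0.04686 + 0.04048 = 0.17106 m ≈ 17.1 cm

Δh ≈ 17.1 cm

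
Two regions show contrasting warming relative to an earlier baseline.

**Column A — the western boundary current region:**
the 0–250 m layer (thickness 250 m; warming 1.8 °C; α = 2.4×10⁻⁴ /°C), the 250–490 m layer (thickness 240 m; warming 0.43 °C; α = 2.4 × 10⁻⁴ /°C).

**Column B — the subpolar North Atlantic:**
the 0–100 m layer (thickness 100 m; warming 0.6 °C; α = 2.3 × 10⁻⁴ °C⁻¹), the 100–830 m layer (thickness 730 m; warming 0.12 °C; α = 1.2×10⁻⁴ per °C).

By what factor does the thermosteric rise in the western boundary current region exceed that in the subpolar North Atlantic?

A Layer 1: 1.8 × 2.4×10⁻⁴ × 250 = 0.10800 m
A Layer 2: 0.43 × 2.4×10⁻⁴ × 240 = 0.024768 m
A total: 0.132768 m
B Layer 1: 100 × 2.3×10⁻⁴ × 0.6 = 0.01380 m
B Layer 2: 1.2×10⁻⁴ × 0.12 × 730 = 0.010512 m
B total: 0.024312 m
Ratio: 0.132768 / 0.024312 ≈ 5.461

a factor of 5.5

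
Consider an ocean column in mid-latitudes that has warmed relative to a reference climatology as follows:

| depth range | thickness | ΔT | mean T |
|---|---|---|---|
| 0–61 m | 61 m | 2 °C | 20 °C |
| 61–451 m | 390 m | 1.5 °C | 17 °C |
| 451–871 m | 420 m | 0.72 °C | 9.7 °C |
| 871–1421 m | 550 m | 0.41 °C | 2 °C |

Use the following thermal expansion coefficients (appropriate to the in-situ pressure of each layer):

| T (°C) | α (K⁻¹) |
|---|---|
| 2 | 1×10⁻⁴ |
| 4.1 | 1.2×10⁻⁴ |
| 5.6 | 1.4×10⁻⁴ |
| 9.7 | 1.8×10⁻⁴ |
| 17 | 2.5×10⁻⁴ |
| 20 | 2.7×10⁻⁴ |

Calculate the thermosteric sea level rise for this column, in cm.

Δh = 25.6 cm

Layer 1 at 20 °C → α = 2.7×10⁻⁴ K⁻¹
Layer 2 at 17 °C → α = 2.5×10⁻⁴ K⁻¹
Layer 3 at 9.7 °C → α = 1.8×10⁻⁴ K⁻¹
Layer 4 at 2 °C → α = 1×10⁻⁴ K⁻¹
Layer 1: 2 × 2.7×10⁻⁴ × 61 = 0.03294 m
Layer 2: 390 × 2.5×10⁻⁴ × 1.5 = 0.14625 m
451–871 m: 1.8×10⁻⁴ × 0.72 × 420 = 0.054432 m
871–1421 m: 1×10⁻⁴ × 550 × 0.41 = 0.02255 m
Δh = 0.03294 + 0.14625 + 0.054432 + 0.02255 = 0.256172 m ≈ 25.6 cm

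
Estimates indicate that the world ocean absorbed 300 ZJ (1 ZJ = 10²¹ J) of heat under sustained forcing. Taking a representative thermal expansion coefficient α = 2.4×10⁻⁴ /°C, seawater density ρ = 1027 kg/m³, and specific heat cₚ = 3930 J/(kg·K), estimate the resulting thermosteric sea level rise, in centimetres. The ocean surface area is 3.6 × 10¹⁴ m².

Δh ≈ 4.96 cm

Per unit area: Q = 300×10²¹ / (3.6×10¹⁴) ≈ 8.333×10⁸ J/m²
Δh = αQ/(ρcₚ) = 2.4×10⁻⁴ × 8.333×10⁸ / (1027 × 3930) ≈ 0.049551 m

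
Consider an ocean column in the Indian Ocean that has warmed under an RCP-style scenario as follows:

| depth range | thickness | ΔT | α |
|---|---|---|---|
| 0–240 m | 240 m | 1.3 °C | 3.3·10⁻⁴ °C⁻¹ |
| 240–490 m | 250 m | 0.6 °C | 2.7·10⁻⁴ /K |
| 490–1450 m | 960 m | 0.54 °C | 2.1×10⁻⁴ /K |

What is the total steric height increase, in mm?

240 × 1.3 × 3.3×10⁻⁴ = 0.10296 m
240–490 m: 250 × 2.7×10⁻⁴ × 0.6 = 0.04050 m
Layer 3: 960 × 0.54 × 2.1×10⁻⁴ = 0.108864 m
Δh = 0.10296 + 0.04050 + 0.108864 = 0.252324 m

about 252 mm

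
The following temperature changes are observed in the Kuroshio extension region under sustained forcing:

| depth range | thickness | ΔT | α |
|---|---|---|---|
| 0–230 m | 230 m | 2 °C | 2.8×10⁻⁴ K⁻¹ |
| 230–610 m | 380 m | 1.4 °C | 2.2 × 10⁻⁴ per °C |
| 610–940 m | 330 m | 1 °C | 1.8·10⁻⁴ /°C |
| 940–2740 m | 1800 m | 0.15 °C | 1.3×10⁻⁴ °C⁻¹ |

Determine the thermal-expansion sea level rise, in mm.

Layer 1: 230 × 2 × 2.8×10⁻⁴ = 0.12880 m
230–610 m: 380 × 2.2×10⁻⁴ × 1.4 = 0.11704 m
Layer 3: 1.8×10⁻⁴ × 1 × 330 = 0.05940 m
940–2740 m: 1800 × 1.3×10⁻⁴ × 0.15 = 0.03510 m
Δh = 0.12880 + 0.11704 + 0.05940 + 0.03510 = 0.34034 m

Δh = 340 mm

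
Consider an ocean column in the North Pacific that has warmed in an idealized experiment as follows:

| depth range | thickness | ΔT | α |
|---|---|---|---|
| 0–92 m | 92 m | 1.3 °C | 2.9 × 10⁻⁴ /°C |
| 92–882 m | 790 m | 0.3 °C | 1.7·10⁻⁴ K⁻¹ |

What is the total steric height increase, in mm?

Δh = 75.0 mm

Layer 1: 2.9×10⁻⁴ × 92 × 1.3 = 0.034684 m
92–882 m: 790 × 1.7×10⁻⁴ × 0.3 = 0.04029 m
Δh = 0.034684 + 0.04029 = 0.074974 m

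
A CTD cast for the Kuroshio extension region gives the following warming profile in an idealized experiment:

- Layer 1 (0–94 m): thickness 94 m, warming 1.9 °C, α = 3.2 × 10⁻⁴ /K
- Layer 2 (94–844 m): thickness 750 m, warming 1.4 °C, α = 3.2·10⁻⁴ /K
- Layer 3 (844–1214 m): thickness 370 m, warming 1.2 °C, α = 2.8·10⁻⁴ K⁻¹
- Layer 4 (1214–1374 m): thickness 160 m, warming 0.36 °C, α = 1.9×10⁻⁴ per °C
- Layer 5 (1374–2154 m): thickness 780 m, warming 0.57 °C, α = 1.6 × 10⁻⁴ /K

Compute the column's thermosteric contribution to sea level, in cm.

60.0 cm of thermosteric rise

0–94 m: 1.9 × 94 × 3.2×10⁻⁴ = 0.057152 m
1.4 × 750 × 3.2×10⁻⁴ = 0.33600 m
844–1214 m: 370 × 2.8×10⁻⁴ × 1.2 = 0.12432 m
160 × 0.36 × 1.9×10⁻⁴ = 0.010944 m
Layer 5: 780 × 0.57 × 1.6×10⁻⁴ = 0.071136 m
Δh = 0.057152 + 0.33600 + 0.12432 + 0.010944 + 0.071136 = 0.599552 m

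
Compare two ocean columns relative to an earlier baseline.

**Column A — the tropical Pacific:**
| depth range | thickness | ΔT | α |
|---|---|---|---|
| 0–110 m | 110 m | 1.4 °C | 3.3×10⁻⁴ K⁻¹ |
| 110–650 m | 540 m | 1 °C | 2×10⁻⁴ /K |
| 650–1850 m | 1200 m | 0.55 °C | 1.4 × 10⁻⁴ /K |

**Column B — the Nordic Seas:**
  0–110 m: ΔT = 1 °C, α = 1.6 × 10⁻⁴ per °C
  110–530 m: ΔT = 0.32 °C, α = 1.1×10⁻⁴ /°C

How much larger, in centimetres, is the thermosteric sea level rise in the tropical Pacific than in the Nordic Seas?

A Layer 1: 1.4 × 110 × 3.3×10⁻⁴ = 0.05082 m
A 2×10⁻⁴ × 540 × 1 = 0.10800 m
A 1.4×10⁻⁴ × 0.55 × 1200 = 0.09240 m
A total: 0.25122 m
B 0–110 m: 110 × 1.6×10⁻⁴ × 1 = 0.01760 m
B 110–530 m: 1.1×10⁻⁴ × 420 × 0.32 = 0.014784 m
B total: 0.032384 m
Difference: 0.25122 − 0.032384 = 0.218836 m

21.9 cm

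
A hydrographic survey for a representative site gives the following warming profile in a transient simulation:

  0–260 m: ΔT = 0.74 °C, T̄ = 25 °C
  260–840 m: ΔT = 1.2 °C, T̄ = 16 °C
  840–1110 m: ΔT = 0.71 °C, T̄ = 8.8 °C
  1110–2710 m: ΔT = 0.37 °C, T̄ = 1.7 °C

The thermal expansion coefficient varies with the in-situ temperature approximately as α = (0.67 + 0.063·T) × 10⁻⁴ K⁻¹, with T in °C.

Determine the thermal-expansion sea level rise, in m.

Δh ≈ 0.229 m

Layer 1: α = (0.67 + 0.063×25)×10⁻⁴ = 2.245×10⁻⁴ K⁻¹
Layer 2: α = (0.67 + 0.063×16)×10⁻⁴ = 1.678×10⁻⁴ K⁻¹
Layer 3: α = (0.67 + 0.063×8.8)×10⁻⁴ = 1.2244×10⁻⁴ K⁻¹
Layer 4: α = (0.67 + 0.063×1.7)×10⁻⁴ = 0.7771×10⁻⁴ K⁻¹
0–260 m: 0.74 × 2.245×10⁻⁴ × 260 = 0.0431938 m
Layer 2: 1.2 × 580 × 1.678×10⁻⁴ = 0.1167888 m
840–1110 m: 0.71 × 1.2244×10⁻⁴ × 270 = 0.023471748 m
1600 × 0.7771×10⁻⁴ × 0.37 = 0.04600432 m
Δh = 0.0431938 + 0.1167888 + 0.023471748 + 0.04600432 = 0.229458668 m ≈ 0.229 m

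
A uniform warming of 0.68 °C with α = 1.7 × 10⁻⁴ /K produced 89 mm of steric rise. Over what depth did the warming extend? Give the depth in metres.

770 m

H = Δh/(αΔT) = 0.089 / (1.7×10⁻⁴ × 0.68) ≈ 769.9 m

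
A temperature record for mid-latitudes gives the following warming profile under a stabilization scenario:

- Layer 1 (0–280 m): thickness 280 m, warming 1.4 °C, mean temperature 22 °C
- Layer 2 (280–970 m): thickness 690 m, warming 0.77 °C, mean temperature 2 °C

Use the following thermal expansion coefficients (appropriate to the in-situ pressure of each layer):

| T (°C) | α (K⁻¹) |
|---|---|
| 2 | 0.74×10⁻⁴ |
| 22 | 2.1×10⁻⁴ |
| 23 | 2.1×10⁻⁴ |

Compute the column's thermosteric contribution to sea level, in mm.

122 mm of thermosteric rise

Layer 1 at 22 °C → α = 2.1×10⁻⁴ K⁻¹
Layer 2 at 2 °C → α = 0.74×10⁻⁴ K⁻¹
Layer 1: 280 × 1.4 × 2.1×10⁻⁴ = 0.08232 m
690 × 0.77 × 0.74×10⁻⁴ = 0.0393162 m
Δh = 0.08232 + 0.0393162 = 0.1216362 m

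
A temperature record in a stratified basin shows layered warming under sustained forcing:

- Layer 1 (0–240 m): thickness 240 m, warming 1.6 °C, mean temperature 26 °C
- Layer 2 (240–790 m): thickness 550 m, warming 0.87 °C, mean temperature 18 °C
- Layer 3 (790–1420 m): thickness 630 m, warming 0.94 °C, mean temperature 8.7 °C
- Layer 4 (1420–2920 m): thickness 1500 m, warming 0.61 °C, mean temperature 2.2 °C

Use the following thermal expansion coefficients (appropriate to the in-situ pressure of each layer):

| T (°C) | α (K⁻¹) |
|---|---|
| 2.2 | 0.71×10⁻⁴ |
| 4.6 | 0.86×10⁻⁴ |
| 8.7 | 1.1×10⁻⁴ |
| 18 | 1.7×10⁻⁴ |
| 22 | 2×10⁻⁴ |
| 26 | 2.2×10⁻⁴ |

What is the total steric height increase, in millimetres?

about 296 mm

Layer 1 at 26 °C → α = 2.2×10⁻⁴ K⁻¹
Layer 2 at 18 °C → α = 1.7×10⁻⁴ K⁻¹
Layer 3 at 8.7 °C → α = 1.1×10⁻⁴ K⁻¹
Layer 4 at 2.2 °C → α = 0.71×10⁻⁴ K⁻¹
2.2×10⁻⁴ × 1.6 × 240 = 0.08448 m
1.7×10⁻⁴ × 550 × 0.87 = 0.081345 m
Layer 3: 1.1×10⁻⁴ × 0.94 × 630 = 0.065142 m
1420–2920 m: 0.71×10⁻⁴ × 1500 × 0.61 = 0.064965 m
Δh = 0.08448 + 0.081345 + 0.065142 + 0.064965 = 0.295932 m ≈ 296 mm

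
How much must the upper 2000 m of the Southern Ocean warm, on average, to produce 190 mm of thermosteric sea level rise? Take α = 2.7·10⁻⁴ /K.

ΔT = Δh/(αH) = 0.19 / (2.7×10⁻⁴ × 2000) ≈ 0.3519 °C

about 0.35 °C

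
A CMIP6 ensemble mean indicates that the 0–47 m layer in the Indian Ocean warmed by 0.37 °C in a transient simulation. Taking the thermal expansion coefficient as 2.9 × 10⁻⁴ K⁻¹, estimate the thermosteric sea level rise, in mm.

Δh = αΔT·H = 2.9×10⁻⁴ × 0.37 × 47 = 0.0050431 m

about 5.04 mm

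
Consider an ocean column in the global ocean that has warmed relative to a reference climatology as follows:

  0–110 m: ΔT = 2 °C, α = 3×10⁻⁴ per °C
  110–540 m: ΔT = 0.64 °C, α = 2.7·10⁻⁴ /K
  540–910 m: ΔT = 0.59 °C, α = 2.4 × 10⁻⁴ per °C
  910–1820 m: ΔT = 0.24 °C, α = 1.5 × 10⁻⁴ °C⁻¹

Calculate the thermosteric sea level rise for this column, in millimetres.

about 225 mm

110 × 3×10⁻⁴ × 2 = 0.06600 m
430 × 0.64 × 2.7×10⁻⁴ = 0.074304 m
Layer 3: 0.59 × 370 × 2.4×10⁻⁴ = 0.052392 m
1.5×10⁻⁴ × 0.24 × 910 = 0.03276 m
Δh = 0.06600 + 0.074304 + 0.052392 + 0.03276 = 0.225456 m ≈ 225 mm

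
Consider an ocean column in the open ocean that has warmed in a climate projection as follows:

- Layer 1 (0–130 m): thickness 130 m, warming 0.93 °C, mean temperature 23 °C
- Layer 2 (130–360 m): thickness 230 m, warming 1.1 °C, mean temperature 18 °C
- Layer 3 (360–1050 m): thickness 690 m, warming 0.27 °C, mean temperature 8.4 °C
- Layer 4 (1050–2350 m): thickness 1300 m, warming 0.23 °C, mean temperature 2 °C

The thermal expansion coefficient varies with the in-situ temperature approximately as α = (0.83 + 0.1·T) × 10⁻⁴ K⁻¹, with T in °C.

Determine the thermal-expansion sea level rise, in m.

0.17 m

Layer 1: α = (0.83 + 0.1×23)×10⁻⁴ = 3.13×10⁻⁴ K⁻¹
Layer 2: α = (0.83 + 0.1×18)×10⁻⁴ = 2.63×10⁻⁴ K⁻¹
Layer 3: α = (0.83 + 0.1×8.4)×10⁻⁴ = 1.67×10⁻⁴ K⁻¹
Layer 4: α = (0.83 + 0.1×2)×10⁻⁴ = 1.03×10⁻⁴ K⁻¹
0–130 m: 0.93 × 3.13×10⁻⁴ × 130 = 0.0378417 m
Layer 2: 1.1 × 2.63×10⁻⁴ × 230 = 0.066539 m
0.27 × 1.67×10⁻⁴ × 690 = 0.0311121 m
1.03×10⁻⁴ × 1300 × 0.23 = 0.030797 m
Δh = 0.0378417 + 0.066539 + 0.0311121 + 0.030797 = 0.1662898 m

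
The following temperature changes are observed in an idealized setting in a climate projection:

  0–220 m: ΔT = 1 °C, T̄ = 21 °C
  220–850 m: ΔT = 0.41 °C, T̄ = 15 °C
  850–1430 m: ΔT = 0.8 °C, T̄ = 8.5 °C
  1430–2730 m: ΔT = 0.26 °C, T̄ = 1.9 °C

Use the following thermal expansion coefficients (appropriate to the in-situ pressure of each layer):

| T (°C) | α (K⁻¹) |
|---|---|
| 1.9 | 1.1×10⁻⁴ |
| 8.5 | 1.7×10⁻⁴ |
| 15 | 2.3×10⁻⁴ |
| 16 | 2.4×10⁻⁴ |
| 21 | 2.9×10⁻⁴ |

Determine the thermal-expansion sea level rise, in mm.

Layer 1 at 21 °C → α = 2.9×10⁻⁴ K⁻¹
Layer 2 at 15 °C → α = 2.3×10⁻⁴ K⁻¹
Layer 3 at 8.5 °C → α = 1.7×10⁻⁴ K⁻¹
Layer 4 at 1.9 °C → α = 1.1×10⁻⁴ K⁻¹
0–220 m: 220 × 2.9×10⁻⁴ × 1 = 0.06380 m
0.41 × 630 × 2.3×10⁻⁴ = 0.059409 m
850–1430 m: 580 × 1.7×10⁻⁴ × 0.8 = 0.07888 m
1430–2730 m: 1.1×10⁻⁴ × 1300 × 0.26 = 0.03718 m
Δh = 0.06380 + 0.059409 + 0.07888 + 0.03718 = 0.239269 m

Δh = 239 mm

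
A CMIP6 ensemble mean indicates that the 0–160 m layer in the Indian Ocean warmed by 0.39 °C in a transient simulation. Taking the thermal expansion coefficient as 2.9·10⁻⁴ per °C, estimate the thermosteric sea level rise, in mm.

Δh = αΔT·H = 2.9×10⁻⁴ × 0.39 × 160 = 0.018096 m

18.1 mm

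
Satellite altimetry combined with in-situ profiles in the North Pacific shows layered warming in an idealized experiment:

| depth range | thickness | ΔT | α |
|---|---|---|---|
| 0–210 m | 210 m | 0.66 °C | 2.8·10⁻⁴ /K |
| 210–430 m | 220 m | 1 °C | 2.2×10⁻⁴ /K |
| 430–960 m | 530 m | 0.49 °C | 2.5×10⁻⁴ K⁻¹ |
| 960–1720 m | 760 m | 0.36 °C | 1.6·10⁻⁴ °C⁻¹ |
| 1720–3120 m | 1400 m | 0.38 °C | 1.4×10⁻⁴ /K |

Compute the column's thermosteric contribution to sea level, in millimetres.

210 × 2.8×10⁻⁴ × 0.66 = 0.038808 m
1 × 2.2×10⁻⁴ × 220 = 0.04840 m
430–960 m: 2.5×10⁻⁴ × 0.49 × 530 = 0.064925 m
Layer 4: 760 × 1.6×10⁻⁴ × 0.36 = 0.043776 m
1400 × 1.4×10⁻⁴ × 0.38 = 0.07448 m
Δh = 0.038808 + 0.04840 + 0.064925 + 0.043776 + 0.07448 = 0.270389 m

270 mm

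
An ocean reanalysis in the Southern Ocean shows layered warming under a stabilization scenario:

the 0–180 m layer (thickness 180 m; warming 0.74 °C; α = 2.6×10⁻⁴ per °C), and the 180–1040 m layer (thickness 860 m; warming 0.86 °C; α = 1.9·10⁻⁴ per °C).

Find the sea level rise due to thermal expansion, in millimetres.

Layer 1: 180 × 2.6×10⁻⁴ × 0.74 = 0.034632 m
180–1040 m: 1.9×10⁻⁴ × 860 × 0.86 = 0.140524 m
Δh = 0.034632 + 0.140524 = 0.175156 m

Δh ≈ 180 mm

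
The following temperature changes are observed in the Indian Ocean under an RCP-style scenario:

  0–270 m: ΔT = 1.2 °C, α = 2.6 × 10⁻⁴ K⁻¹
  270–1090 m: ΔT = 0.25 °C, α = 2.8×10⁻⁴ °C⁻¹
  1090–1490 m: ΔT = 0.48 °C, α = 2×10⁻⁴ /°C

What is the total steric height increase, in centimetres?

2.6×10⁻⁴ × 1.2 × 270 = 0.08424 m
Layer 2: 2.8×10⁻⁴ × 0.25 × 820 = 0.05740 m
Layer 3: 2×10⁻⁴ × 400 × 0.48 = 0.03840 m
Δh = 0.08424 + 0.05740 + 0.03840 = 0.18004 m ≈ 18 cm

18 cm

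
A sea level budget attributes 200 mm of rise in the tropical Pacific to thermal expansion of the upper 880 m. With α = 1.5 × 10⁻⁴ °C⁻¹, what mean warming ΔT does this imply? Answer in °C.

ΔT = Δh/(αH) = 0.2 / (1.5×10⁻⁴ × 880) ≈ 1.515 °C

1.5 °C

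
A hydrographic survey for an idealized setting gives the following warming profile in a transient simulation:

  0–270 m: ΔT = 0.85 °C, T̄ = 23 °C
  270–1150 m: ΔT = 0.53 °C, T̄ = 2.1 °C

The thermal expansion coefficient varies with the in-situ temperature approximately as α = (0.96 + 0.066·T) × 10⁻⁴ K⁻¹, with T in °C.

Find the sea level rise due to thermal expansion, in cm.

Layer 1: α = (0.96 + 0.066×23)×10⁻⁴ = 2.478×10⁻⁴ K⁻¹
Layer 2: α = (0.96 + 0.066×2.1)×10⁻⁴ = 1.0986×10⁻⁴ K⁻¹
Layer 1: 0.85 × 2.478×10⁻⁴ × 270 = 0.0568701 m
Layer 2: 880 × 0.53 × 1.0986×10⁻⁴ = 0.051238704 m
Δh = 0.0568701 + 0.051238704 = 0.108108804 m ≈ 11 cm

11 cm of thermosteric rise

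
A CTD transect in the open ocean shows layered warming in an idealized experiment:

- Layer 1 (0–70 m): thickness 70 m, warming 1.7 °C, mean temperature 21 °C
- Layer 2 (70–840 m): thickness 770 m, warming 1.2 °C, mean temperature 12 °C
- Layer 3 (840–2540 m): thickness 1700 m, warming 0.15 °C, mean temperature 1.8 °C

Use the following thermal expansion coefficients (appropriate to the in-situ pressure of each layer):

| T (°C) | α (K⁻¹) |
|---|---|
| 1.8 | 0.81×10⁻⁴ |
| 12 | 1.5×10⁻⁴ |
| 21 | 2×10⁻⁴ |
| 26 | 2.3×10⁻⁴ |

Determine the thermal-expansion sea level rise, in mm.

Layer 1 at 21 °C → α = 2×10⁻⁴ K⁻¹
Layer 2 at 12 °C → α = 1.5×10⁻⁴ K⁻¹
Layer 3 at 1.8 °C → α = 0.81×10⁻⁴ K⁻¹
70 × 2×10⁻⁴ × 1.7 = 0.02380 m
70–840 m: 770 × 1.2 × 1.5×10⁻⁴ = 0.13860 m
0.15 × 0.81×10⁻⁴ × 1700 = 0.020655 m
Δh = 0.02380 + 0.13860 + 0.020655 = 0.183055 m ≈ 183 mm

183 mm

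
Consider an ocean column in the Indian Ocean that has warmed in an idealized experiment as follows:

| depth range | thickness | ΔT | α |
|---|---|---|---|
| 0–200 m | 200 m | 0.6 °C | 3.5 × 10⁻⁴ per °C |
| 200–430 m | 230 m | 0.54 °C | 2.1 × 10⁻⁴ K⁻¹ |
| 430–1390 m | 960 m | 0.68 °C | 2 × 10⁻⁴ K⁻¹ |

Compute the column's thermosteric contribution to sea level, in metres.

Δh ≈ 0.199 m

Layer 1: 3.5×10⁻⁴ × 0.6 × 200 = 0.04200 m
2.1×10⁻⁴ × 230 × 0.54 = 0.026082 m
Layer 3: 2×10⁻⁴ × 960 × 0.68 = 0.13056 m
Δh = 0.04200 + 0.026082 + 0.13056 = 0.198642 m ≈ 0.199 m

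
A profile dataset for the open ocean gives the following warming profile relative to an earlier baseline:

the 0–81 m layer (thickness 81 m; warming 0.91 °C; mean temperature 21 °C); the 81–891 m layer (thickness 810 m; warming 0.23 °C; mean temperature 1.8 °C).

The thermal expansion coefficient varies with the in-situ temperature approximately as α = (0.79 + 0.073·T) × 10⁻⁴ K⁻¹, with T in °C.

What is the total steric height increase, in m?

Layer 1: α = (0.79 + 0.073×21)×10⁻⁴ = 2.323×10⁻⁴ K⁻¹
Layer 2: α = (0.79 + 0.073×1.8)×10⁻⁴ = 0.9214×10⁻⁴ K⁻¹
0–81 m: 81 × 2.323×10⁻⁴ × 0.91 = 0.017122833 m
Layer 2: 0.9214×10⁻⁴ × 810 × 0.23 = 0.017165682 m
Δh = 0.017122833 + 0.017165682 = 0.034288515 m ≈ 0.034 m

Δh ≈ 0.034 m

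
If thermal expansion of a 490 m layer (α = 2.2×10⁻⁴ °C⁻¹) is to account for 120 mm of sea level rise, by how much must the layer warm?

ΔT = Δh/(αH) = 0.12 / (2.2×10⁻⁴ × 490) ≈ 1.113 °C

1.1 °C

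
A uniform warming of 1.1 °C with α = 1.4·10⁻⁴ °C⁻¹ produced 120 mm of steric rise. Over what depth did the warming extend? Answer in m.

H ≈ 779 m

H = Δh/(αΔT) = 0.12 / (1.4×10⁻⁴ × 1.1) ≈ 779.2 m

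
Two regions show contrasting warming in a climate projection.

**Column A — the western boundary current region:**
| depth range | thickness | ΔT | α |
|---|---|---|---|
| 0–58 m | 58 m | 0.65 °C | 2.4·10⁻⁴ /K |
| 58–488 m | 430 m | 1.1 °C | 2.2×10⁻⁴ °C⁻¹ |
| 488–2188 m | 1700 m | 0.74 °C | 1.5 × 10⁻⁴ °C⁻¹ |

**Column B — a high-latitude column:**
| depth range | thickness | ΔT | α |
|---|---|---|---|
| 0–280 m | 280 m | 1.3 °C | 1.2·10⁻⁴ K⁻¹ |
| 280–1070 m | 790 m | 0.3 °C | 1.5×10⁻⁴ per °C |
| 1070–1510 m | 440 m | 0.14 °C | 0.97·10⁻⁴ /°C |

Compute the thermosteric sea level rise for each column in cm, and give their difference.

Δh_A ≈ 30 cm, Δh_B ≈ 8.5 cm; difference ≈ 22 cm

A Layer 1: 2.4×10⁻⁴ × 58 × 0.65 = 0.009048 m
A 2.2×10⁻⁴ × 430 × 1.1 = 0.10406 m
A 1.5×10⁻⁴ × 0.74 × 1700 = 0.18870 m
A total: 0.301808 m
B 0–280 m: 1.2×10⁻⁴ × 280 × 1.3 = 0.04368 m
B 280–1070 m: 1.5×10⁻⁴ × 790 × 0.3 = 0.03555 m
B 0.97×10⁻⁴ × 0.14 × 440 = 0.0059752 m
B total: 0.0852052 m
Difference: 0.301808 − 0.0852052 = 0.2166028 m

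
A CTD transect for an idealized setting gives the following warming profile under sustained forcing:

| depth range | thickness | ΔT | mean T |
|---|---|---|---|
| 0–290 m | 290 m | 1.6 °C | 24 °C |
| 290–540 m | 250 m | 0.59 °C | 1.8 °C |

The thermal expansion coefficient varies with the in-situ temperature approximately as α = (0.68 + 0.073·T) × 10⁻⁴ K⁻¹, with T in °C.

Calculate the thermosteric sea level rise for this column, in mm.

Layer 1: α = (0.68 + 0.073×24)×10⁻⁴ = 2.432×10⁻⁴ K⁻¹
Layer 2: α = (0.68 + 0.073×1.8)×10⁻⁴ = 0.8114×10⁻⁴ K⁻¹
1.6 × 290 × 2.432×10⁻⁴ = 0.1128448 m
290–540 m: 0.8114×10⁻⁴ × 0.59 × 250 = 0.01196815 m
Δh = 0.1128448 + 0.01196815 = 0.12481295 m ≈ 125 mm

125 mm of thermosteric rise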